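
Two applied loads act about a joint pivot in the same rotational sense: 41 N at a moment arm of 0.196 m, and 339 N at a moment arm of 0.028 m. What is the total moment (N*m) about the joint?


M = F1 * d1 + F2 * d2
M = 41 * 0.196 + 339 * 0.028
M = 8.0360 + 9.4920
M = 17.5280


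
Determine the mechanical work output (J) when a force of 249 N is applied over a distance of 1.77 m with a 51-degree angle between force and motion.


W = F * d * cos(theta)
theta = 51 deg = 0.8901 rad
cos(theta) = 0.6293
W = 249 * 1.77 * 0.6293
W = 277.3604


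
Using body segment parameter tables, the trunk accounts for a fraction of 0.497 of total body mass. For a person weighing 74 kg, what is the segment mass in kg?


m_segment = body_mass * fraction
m_segment = 74 * 0.497
m_segment = 36.7780


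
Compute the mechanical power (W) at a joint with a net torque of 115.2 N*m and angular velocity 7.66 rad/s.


P = M * omega
P = 115.2 * 7.66
P = 882.4320


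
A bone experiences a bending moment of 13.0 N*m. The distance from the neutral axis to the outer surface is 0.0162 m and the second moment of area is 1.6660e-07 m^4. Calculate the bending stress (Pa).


sigma = M * c / I
sigma = 13.0 * 0.0162 / 1.6660e-07
M * c = 0.2106
sigma = 1.2641e+06


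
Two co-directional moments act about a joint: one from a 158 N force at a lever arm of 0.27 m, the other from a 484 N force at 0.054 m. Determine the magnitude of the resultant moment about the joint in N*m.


M = F1 * d1 + F2 * d2
M = 158 * 0.27 + 484 * 0.054
M = 42.6600 + 26.1360
M = 68.7960


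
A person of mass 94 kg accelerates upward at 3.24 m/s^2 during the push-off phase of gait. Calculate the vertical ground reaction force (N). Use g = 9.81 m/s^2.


GRF = m * (g + a)
GRF = 94 * (9.81 + 3.24)
GRF = 94 * 13.0500
GRF = 1226.7000


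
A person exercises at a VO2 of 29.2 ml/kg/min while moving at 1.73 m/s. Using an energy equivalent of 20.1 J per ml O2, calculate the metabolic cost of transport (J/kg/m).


Power per kg = VO2 * 20.1 / 60
Power per kg = 29.2 * 20.1 / 60 = 9.7820 W/kg
Cost = power_per_kg / speed
Cost = 9.7820 / 1.73
Cost = 5.6543


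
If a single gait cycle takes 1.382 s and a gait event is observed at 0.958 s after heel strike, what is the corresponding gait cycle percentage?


pct = (event_time / cycle_time) * 100
pct = (0.958 / 1.382) * 100
ratio = 0.6932
pct = 69.3198


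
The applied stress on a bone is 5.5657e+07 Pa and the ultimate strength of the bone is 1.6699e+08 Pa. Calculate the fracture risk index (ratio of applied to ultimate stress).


FRI = applied / ultimate
FRI = 5.5657e+07 / 1.6699e+08
FRI = 0.3333


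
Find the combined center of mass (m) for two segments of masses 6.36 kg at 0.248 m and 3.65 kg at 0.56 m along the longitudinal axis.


COM = (m1*x1 + m2*x2) / (m1 + m2)
COM = (6.36*0.248 + 3.65*0.56) / (6.36 + 3.65)
Numerator = 3.6213
Denominator = 10.0100
COM = 0.3618


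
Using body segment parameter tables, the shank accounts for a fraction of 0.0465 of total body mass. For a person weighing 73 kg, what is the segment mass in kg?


m_segment = body_mass * fraction
m_segment = 73 * 0.0465
m_segment = 3.3945


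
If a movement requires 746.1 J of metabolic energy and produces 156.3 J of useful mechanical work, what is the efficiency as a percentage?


eta = (W_mech / E_meta) * 100
eta = (156.3 / 746.1) * 100
ratio = 0.2095
eta = 20.9489


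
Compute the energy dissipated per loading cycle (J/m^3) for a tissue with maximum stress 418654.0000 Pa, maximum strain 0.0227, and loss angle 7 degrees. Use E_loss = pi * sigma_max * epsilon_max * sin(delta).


E_loss = pi * sigma_max * epsilon_max * sin(delta)
delta = 7 deg = 0.1222 rad
sin(delta) = 0.1219
E_loss = pi * 418654.0000 * 0.0227 * 0.1219
E_loss = 3638.5257


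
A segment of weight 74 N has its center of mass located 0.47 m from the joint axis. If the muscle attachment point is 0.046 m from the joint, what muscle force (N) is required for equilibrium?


F_muscle = W * d_load / d_muscle
F_muscle = 74 * 0.47 / 0.046
Numerator = 34.7800
F_muscle = 756.0870


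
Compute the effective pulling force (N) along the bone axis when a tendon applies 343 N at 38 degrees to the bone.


F_eff = F_tendon * cos(theta)
theta = 38 deg = 0.6632 rad
cos(theta) = 0.7880
F_eff = 343 * 0.7880
F_eff = 270.2877


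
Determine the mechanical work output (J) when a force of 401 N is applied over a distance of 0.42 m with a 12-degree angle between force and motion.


W = F * d * cos(theta)
theta = 12 deg = 0.2094 rad
cos(theta) = 0.9781
W = 401 * 0.42 * 0.9781
W = 164.7396


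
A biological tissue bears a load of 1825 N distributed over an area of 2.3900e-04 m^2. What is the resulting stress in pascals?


stress = F / A
stress = 1825 / 2.3900e-04
stress = 7.6360e+06


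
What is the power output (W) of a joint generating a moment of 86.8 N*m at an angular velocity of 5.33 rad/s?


P = M * omega
P = 86.8 * 5.33
P = 462.6440


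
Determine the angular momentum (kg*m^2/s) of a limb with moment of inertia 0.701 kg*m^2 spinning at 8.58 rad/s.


L = I * omega
L = 0.701 * 8.58
L = 6.0146


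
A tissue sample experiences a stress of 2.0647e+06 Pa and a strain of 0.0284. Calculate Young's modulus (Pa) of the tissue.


E = stress / strain
E = 2.0647e+06 / 0.0284
E = 7.2701e+07


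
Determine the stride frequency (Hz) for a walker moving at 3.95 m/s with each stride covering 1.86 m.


f = v / stride_length
f = 3.95 / 1.86
f = 2.1237


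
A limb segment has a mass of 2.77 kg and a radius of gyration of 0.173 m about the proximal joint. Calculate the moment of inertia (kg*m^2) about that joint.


I = m * k^2
I = 2.77 * 0.173^2
k^2 = 0.0299
I = 0.0829


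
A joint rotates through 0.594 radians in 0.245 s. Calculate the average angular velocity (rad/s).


omega = delta_theta / delta_t
omega = 0.594 / 0.245
omega = 2.4245


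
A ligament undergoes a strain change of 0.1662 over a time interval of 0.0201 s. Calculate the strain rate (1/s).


strain_rate = delta_strain / delta_t
strain_rate = 0.1662 / 0.0201
strain_rate = 8.2687


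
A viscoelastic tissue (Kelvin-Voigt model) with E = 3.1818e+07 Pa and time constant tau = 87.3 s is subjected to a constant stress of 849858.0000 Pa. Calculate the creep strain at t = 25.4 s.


epsilon(t) = (sigma/E) * (1 - exp(-t/tau))
sigma/E = 849858.0000 / 3.1818e+07 = 0.0267
exp(-t/tau) = exp(-25.4 / 87.3) = 0.7476
epsilon = 0.0267 * (1 - 0.7476)
epsilon = 0.0067


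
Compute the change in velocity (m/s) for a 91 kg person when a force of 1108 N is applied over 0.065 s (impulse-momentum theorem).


J = F * dt = 1108 * 0.065 = 72.0200 N*s
delta_v = J / m
delta_v = 72.0200 / 91
delta_v = 0.7914


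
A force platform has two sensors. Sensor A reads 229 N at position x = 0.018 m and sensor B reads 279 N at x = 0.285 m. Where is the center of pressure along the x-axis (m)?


COP_x = (F1*x1 + F2*x2) / (F1 + F2)
COP_x = (229*0.018 + 279*0.285) / (229 + 279)
Numerator = 83.6370
Denominator = 508
COP_x = 0.1646


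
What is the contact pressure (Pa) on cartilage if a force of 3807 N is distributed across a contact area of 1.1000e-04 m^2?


P = F / A
P = 3807 / 1.1000e-04
P = 3.4609e+07


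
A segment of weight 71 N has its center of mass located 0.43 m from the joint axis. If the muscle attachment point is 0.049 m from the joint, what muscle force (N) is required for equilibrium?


F_muscle = W * d_load / d_muscle
F_muscle = 71 * 0.43 / 0.049
Numerator = 30.5300
F_muscle = 623.0612


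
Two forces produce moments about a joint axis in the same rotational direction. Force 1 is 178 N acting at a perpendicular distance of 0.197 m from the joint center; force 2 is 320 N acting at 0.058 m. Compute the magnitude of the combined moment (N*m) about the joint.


M = F1 * d1 + F2 * d2
M = 178 * 0.197 + 320 * 0.058
M = 35.0660 + 18.5600
M = 53.6260


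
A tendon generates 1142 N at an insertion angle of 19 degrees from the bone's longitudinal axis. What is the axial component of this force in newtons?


F_eff = F_tendon * cos(theta)
theta = 19 deg = 0.3316 rad
cos(theta) = 0.9455
F_eff = 1142 * 0.9455
F_eff = 1079.7822


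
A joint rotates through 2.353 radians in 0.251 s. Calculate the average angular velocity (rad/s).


omega = delta_theta / delta_t
omega = 2.353 / 0.251
omega = 9.3745


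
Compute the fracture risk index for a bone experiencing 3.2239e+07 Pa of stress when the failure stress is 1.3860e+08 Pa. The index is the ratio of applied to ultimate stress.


FRI = applied / ultimate
FRI = 3.2239e+07 / 1.3860e+08
FRI = 0.2326


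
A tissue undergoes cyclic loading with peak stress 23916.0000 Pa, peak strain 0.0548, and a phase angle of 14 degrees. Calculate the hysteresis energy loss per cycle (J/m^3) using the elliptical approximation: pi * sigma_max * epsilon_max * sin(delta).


E_loss = pi * sigma_max * epsilon_max * sin(delta)
delta = 14 deg = 0.2443 rad
sin(delta) = 0.2419
E_loss = pi * 23916.0000 * 0.0548 * 0.2419
E_loss = 996.0798


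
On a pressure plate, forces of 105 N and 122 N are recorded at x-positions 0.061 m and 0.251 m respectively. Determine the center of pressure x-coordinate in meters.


COP_x = (F1*x1 + F2*x2) / (F1 + F2)
COP_x = (105*0.061 + 122*0.251) / (105 + 122)
Numerator = 37.0270
Denominator = 227
COP_x = 0.1631


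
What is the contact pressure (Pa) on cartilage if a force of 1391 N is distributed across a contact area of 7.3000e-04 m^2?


P = F / A
P = 1391 / 7.3000e-04
P = 1.9055e+06


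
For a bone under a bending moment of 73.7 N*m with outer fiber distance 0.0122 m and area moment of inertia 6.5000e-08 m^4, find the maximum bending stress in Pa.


sigma = M * c / I
sigma = 73.7 * 0.0122 / 6.5000e-08
M * c = 0.8991
sigma = 1.3833e+07


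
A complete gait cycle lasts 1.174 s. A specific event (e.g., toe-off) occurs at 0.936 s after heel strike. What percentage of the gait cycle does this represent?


pct = (event_time / cycle_time) * 100
pct = (0.936 / 1.174) * 100
ratio = 0.7973
pct = 79.7274


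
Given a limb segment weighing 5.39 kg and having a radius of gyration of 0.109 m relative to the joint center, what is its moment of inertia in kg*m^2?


I = m * k^2
I = 5.39 * 0.109^2
k^2 = 0.0119
I = 0.0640


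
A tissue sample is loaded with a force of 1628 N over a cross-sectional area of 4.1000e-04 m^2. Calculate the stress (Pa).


stress = F / A
stress = 1628 / 4.1000e-04
stress = 3.9707e+06


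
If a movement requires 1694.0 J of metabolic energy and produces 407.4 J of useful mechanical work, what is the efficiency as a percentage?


eta = (W_mech / E_meta) * 100
eta = (407.4 / 1694.0) * 100
ratio = 0.2405
eta = 24.0496


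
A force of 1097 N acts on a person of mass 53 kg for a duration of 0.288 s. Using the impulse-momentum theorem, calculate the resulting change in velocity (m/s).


J = F * dt = 1097 * 0.288 = 315.9360 N*s
delta_v = J / m
delta_v = 315.9360 / 53
delta_v = 5.9611


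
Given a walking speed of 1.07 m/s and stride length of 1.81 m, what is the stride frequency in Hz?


f = v / stride_length
f = 1.07 / 1.81
f = 0.5912


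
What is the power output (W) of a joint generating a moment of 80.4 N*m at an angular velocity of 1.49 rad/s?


P = M * omega
P = 80.4 * 1.49
P = 119.7960


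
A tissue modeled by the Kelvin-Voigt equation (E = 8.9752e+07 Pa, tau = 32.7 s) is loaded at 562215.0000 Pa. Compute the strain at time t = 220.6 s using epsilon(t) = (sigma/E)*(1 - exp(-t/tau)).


epsilon(t) = (sigma/E) * (1 - exp(-t/tau))
sigma/E = 562215.0000 / 8.9752e+07 = 0.0063
exp(-t/tau) = exp(-220.6 / 32.7) = 0.0012
epsilon = 0.0063 * (1 - 0.0012)
epsilon = 0.0063


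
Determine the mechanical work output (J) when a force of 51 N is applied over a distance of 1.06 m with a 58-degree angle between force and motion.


W = F * d * cos(theta)
theta = 58 deg = 1.0123 rad
cos(theta) = 0.5299
W = 51 * 1.06 * 0.5299
W = 28.6474


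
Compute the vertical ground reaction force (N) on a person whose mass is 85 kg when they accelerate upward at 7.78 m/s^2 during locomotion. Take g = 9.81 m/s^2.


GRF = m * (g + a)
GRF = 85 * (9.81 + 7.78)
GRF = 85 * 17.5900
GRF = 1495.1500


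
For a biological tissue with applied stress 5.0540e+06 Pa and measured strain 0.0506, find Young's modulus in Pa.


E = stress / strain
E = 5.0540e+06 / 0.0506
E = 9.9881e+07


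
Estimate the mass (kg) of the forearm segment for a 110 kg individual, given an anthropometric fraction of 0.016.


m_segment = body_mass * fraction
m_segment = 110 * 0.016
m_segment = 1.7600


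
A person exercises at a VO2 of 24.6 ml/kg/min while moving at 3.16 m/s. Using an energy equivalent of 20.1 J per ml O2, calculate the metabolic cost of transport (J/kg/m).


Power per kg = VO2 * 20.1 / 60
Power per kg = 24.6 * 20.1 / 60 = 8.2410 W/kg
Cost = power_per_kg / speed
Cost = 8.2410 / 3.16
Cost = 2.6079


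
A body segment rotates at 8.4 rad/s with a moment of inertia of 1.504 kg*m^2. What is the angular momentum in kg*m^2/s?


L = I * omega
L = 1.504 * 8.4
L = 12.6336


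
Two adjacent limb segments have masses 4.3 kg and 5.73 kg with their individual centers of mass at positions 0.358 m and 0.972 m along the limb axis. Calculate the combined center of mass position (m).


COM = (m1*x1 + m2*x2) / (m1 + m2)
COM = (4.3*0.358 + 5.73*0.972) / (4.3 + 5.73)
Numerator = 7.1090
Denominator = 10.0300
COM = 0.7088


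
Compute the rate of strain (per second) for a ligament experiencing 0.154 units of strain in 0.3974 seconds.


strain_rate = delta_strain / delta_t
strain_rate = 0.154 / 0.3974
strain_rate = 0.3875


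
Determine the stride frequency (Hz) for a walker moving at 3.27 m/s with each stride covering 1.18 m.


f = v / stride_length
f = 3.27 / 1.18
f = 2.7712


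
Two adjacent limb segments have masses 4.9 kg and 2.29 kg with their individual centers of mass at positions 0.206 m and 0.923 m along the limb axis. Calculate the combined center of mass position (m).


COM = (m1*x1 + m2*x2) / (m1 + m2)
COM = (4.9*0.206 + 2.29*0.923) / (4.9 + 2.29)
Numerator = 3.1231
Denominator = 7.1900
COM = 0.4344


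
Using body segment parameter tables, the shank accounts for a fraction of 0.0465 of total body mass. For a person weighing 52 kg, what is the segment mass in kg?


m_segment = body_mass * fraction
m_segment = 52 * 0.0465
m_segment = 2.4180


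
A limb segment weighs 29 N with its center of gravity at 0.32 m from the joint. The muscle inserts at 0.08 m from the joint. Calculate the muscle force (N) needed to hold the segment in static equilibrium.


F_muscle = W * d_load / d_muscle
F_muscle = 29 * 0.32 / 0.08
Numerator = 9.2800
F_muscle = 116.0000


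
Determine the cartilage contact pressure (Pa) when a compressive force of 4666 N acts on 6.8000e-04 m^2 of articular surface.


P = F / A
P = 4666 / 6.8000e-04
P = 6.8618e+06


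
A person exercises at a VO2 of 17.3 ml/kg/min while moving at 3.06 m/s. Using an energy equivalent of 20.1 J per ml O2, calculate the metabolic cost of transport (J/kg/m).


Power per kg = VO2 * 20.1 / 60
Power per kg = 17.3 * 20.1 / 60 = 5.7955 W/kg
Cost = power_per_kg / speed
Cost = 5.7955 / 3.06
Cost = 1.8940


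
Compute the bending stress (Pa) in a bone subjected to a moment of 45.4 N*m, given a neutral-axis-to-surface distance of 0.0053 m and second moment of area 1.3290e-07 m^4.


sigma = M * c / I
sigma = 45.4 * 0.0053 / 1.3290e-07
M * c = 0.2406
sigma = 1.8105e+06


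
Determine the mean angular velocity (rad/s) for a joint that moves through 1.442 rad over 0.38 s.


omega = delta_theta / delta_t
omega = 1.442 / 0.38
omega = 3.7947


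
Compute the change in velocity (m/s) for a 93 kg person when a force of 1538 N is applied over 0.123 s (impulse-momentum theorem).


J = F * dt = 1538 * 0.123 = 189.1740 N*s
delta_v = J / m
delta_v = 189.1740 / 93
delta_v = 2.0341


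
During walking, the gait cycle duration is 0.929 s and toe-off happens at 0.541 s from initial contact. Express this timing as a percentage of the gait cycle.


pct = (event_time / cycle_time) * 100
pct = (0.541 / 0.929) * 100
ratio = 0.5823
pct = 58.2347


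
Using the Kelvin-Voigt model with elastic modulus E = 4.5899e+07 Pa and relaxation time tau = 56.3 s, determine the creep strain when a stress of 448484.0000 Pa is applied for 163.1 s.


epsilon(t) = (sigma/E) * (1 - exp(-t/tau))
sigma/E = 448484.0000 / 4.5899e+07 = 0.0098
exp(-t/tau) = exp(-163.1 / 56.3) = 0.0552
epsilon = 0.0098 * (1 - 0.0552)
epsilon = 0.0092


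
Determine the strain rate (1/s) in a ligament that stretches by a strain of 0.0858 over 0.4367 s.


strain_rate = delta_strain / delta_t
strain_rate = 0.0858 / 0.4367
strain_rate = 0.1965


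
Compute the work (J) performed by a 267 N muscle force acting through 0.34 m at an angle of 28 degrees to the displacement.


W = F * d * cos(theta)
theta = 28 deg = 0.4887 rad
cos(theta) = 0.8829
W = 267 * 0.34 * 0.8829
W = 80.1540


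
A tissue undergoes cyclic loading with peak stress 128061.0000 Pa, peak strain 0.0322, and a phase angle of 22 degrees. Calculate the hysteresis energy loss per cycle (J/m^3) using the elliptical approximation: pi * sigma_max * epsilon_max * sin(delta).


E_loss = pi * sigma_max * epsilon_max * sin(delta)
delta = 22 deg = 0.3840 rad
sin(delta) = 0.3746
E_loss = pi * 128061.0000 * 0.0322 * 0.3746
E_loss = 4852.8632


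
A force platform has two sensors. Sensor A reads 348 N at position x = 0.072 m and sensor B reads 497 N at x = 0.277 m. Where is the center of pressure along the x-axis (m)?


COP_x = (F1*x1 + F2*x2) / (F1 + F2)
COP_x = (348*0.072 + 497*0.277) / (348 + 497)
Numerator = 162.7250
Denominator = 845
COP_x = 0.1926


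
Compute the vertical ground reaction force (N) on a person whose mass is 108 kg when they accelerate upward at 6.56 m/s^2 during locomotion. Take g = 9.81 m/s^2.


GRF = m * (g + a)
GRF = 108 * (9.81 + 6.56)
GRF = 108 * 16.3700
GRF = 1767.9600


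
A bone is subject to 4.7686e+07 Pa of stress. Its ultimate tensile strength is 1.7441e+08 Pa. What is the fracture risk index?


FRI = applied / ultimate
FRI = 4.7686e+07 / 1.7441e+08
FRI = 0.2734


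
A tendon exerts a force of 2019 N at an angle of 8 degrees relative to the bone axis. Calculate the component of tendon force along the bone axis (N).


F_eff = F_tendon * cos(theta)
theta = 8 deg = 0.1396 rad
cos(theta) = 0.9903
F_eff = 2019 * 0.9903
F_eff = 1999.3512


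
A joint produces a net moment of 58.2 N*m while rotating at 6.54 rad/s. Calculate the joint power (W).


P = M * omega
P = 58.2 * 6.54
P = 380.6280


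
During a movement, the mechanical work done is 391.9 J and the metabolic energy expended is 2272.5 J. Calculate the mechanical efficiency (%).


eta = (W_mech / E_meta) * 100
eta = (391.9 / 2272.5) * 100
ratio = 0.1725
eta = 17.2453


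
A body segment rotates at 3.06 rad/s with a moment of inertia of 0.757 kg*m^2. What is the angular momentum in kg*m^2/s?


L = I * omega
L = 0.757 * 3.06
L = 2.3164


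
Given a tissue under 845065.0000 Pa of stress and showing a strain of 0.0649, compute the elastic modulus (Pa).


E = stress / strain
E = 845065.0000 / 0.0649
E = 1.3021e+07


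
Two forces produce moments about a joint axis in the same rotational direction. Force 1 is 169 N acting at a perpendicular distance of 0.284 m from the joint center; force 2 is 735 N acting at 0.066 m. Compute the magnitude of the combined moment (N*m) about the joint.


M = F1 * d1 + F2 * d2
M = 169 * 0.284 + 735 * 0.066
M = 47.9960 + 48.5100
M = 96.5060


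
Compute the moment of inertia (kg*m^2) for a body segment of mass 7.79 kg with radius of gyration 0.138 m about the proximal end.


I = m * k^2
I = 7.79 * 0.138^2
k^2 = 0.0190
I = 0.1484


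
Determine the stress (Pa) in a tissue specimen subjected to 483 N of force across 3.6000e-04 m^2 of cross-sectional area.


stress = F / A
stress = 483 / 3.6000e-04
stress = 1.3417e+06


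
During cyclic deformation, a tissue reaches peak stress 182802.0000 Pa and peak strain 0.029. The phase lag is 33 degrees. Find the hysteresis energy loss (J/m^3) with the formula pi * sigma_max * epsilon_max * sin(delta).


E_loss = pi * sigma_max * epsilon_max * sin(delta)
delta = 33 deg = 0.5760 rad
sin(delta) = 0.5446
E_loss = pi * 182802.0000 * 0.029 * 0.5446
E_loss = 9070.6326


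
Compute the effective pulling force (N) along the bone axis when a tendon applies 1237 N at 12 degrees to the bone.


F_eff = F_tendon * cos(theta)
theta = 12 deg = 0.2094 rad
cos(theta) = 0.9781
F_eff = 1237 * 0.9781
F_eff = 1209.9686


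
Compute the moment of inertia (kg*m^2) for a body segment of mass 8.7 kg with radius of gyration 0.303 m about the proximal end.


I = m * k^2
I = 8.7 * 0.303^2
k^2 = 0.0918
I = 0.7987


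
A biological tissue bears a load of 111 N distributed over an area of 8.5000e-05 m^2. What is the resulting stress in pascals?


stress = F / A
stress = 111 / 8.5000e-05
stress = 1.3059e+06


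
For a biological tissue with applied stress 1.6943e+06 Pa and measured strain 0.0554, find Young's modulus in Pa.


E = stress / strain
E = 1.6943e+06 / 0.0554
E = 3.0583e+07


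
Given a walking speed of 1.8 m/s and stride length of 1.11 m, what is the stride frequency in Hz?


f = v / stride_length
f = 1.8 / 1.11
f = 1.6216


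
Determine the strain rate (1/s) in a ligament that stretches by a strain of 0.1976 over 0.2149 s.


strain_rate = delta_strain / delta_t
strain_rate = 0.1976 / 0.2149
strain_rate = 0.9195


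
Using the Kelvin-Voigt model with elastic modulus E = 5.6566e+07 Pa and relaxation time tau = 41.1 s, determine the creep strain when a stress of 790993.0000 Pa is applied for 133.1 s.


epsilon(t) = (sigma/E) * (1 - exp(-t/tau))
sigma/E = 790993.0000 / 5.6566e+07 = 0.0140
exp(-t/tau) = exp(-133.1 / 41.1) = 0.0392
epsilon = 0.0140 * (1 - 0.0392)
epsilon = 0.0134


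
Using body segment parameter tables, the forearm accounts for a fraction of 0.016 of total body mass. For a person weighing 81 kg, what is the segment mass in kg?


m_segment = body_mass * fraction
m_segment = 81 * 0.016
m_segment = 1.2960


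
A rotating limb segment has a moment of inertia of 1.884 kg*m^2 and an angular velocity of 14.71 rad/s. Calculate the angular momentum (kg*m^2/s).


L = I * omega
L = 1.884 * 14.71
L = 27.7136


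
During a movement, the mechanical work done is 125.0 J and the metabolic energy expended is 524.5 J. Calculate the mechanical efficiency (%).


eta = (W_mech / E_meta) * 100
eta = (125.0 / 524.5) * 100
ratio = 0.2383
eta = 23.8322


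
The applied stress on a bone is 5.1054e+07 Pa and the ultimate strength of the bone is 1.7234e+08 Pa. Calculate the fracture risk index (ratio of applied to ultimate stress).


FRI = applied / ultimate
FRI = 5.1054e+07 / 1.7234e+08
FRI = 0.2962


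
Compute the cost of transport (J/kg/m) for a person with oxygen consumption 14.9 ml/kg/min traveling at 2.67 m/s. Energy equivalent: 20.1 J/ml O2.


Power per kg = VO2 * 20.1 / 60
Power per kg = 14.9 * 20.1 / 60 = 4.9915 W/kg
Cost = power_per_kg / speed
Cost = 4.9915 / 2.67
Cost = 1.8695


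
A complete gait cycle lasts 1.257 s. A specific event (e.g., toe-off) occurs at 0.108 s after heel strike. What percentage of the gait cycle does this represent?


pct = (event_time / cycle_time) * 100
pct = (0.108 / 1.257) * 100
ratio = 0.0859
pct = 8.5919


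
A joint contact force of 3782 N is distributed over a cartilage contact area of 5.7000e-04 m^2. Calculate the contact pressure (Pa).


P = F / A
P = 3782 / 5.7000e-04
P = 6.6351e+06


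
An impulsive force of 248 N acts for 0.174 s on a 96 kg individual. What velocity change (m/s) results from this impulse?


J = F * dt = 248 * 0.174 = 43.1520 N*s
delta_v = J / m
delta_v = 43.1520 / 96
delta_v = 0.4495


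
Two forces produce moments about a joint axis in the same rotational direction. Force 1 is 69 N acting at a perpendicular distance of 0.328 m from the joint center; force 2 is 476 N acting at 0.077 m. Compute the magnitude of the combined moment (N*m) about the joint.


M = F1 * d1 + F2 * d2
M = 69 * 0.328 + 476 * 0.077
M = 22.6320 + 36.6520
M = 59.2840


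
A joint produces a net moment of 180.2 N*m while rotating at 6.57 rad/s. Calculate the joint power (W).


P = M * omega
P = 180.2 * 6.57
P = 1183.9140


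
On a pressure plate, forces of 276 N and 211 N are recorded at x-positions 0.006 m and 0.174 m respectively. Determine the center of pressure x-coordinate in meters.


COP_x = (F1*x1 + F2*x2) / (F1 + F2)
COP_x = (276*0.006 + 211*0.174) / (276 + 211)
Numerator = 38.3700
Denominator = 487
COP_x = 0.0788


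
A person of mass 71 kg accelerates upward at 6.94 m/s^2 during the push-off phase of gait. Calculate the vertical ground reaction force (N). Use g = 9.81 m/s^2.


GRF = m * (g + a)
GRF = 71 * (9.81 + 6.94)
GRF = 71 * 16.7500
GRF = 1189.2500


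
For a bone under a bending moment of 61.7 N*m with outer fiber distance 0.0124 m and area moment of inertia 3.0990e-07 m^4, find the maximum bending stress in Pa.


sigma = M * c / I
sigma = 61.7 * 0.0124 / 3.0990e-07
M * c = 0.7651
sigma = 2.4688e+06


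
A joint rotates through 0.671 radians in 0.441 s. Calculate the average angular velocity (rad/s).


omega = delta_theta / delta_t
omega = 0.671 / 0.441
omega = 1.5215


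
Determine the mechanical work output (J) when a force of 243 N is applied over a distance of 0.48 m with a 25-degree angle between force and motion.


W = F * d * cos(theta)
theta = 25 deg = 0.4363 rad
cos(theta) = 0.9063
W = 243 * 0.48 * 0.9063
W = 105.7117


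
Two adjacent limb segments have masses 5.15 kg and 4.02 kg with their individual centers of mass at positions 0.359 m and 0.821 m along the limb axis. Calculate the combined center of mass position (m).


COM = (m1*x1 + m2*x2) / (m1 + m2)
COM = (5.15*0.359 + 4.02*0.821) / (5.15 + 4.02)
Numerator = 5.1493
Denominator = 9.1700
COM = 0.5615


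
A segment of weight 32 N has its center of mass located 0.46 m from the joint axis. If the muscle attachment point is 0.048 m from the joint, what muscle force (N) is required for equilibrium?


F_muscle = W * d_load / d_muscle
F_muscle = 32 * 0.46 / 0.048
Numerator = 14.7200
F_muscle = 306.6667


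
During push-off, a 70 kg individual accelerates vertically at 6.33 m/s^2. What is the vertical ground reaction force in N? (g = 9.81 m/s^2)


GRF = m * (g + a)
GRF = 70 * (9.81 + 6.33)
GRF = 70 * 16.1400
GRF = 1129.8000


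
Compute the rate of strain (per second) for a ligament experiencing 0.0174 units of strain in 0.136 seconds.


strain_rate = delta_strain / delta_t
strain_rate = 0.0174 / 0.136
strain_rate = 0.1279


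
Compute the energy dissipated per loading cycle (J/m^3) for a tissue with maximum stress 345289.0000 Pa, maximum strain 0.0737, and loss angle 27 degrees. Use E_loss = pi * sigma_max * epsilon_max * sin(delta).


E_loss = pi * sigma_max * epsilon_max * sin(delta)
delta = 27 deg = 0.4712 rad
sin(delta) = 0.4540
E_loss = pi * 345289.0000 * 0.0737 * 0.4540
E_loss = 36295.0057


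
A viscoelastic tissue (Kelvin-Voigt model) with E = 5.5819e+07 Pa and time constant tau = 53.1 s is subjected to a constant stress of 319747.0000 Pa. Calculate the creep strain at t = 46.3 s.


epsilon(t) = (sigma/E) * (1 - exp(-t/tau))
sigma/E = 319747.0000 / 5.5819e+07 = 0.0057
exp(-t/tau) = exp(-46.3 / 53.1) = 0.4181
epsilon = 0.0057 * (1 - 0.4181)
epsilon = 0.0033


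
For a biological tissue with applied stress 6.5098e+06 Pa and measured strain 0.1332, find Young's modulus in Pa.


E = stress / strain
E = 6.5098e+06 / 0.1332
E = 4.8872e+07


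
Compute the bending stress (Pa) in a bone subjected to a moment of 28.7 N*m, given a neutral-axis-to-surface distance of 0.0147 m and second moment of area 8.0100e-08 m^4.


sigma = M * c / I
sigma = 28.7 * 0.0147 / 8.0100e-08
M * c = 0.4219
sigma = 5.2670e+06


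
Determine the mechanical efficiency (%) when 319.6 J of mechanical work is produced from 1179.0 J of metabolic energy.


eta = (W_mech / E_meta) * 100
eta = (319.6 / 1179.0) * 100
ratio = 0.2711
eta = 27.1077


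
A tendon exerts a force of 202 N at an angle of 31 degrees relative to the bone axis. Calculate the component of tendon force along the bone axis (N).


F_eff = F_tendon * cos(theta)
theta = 31 deg = 0.5411 rad
cos(theta) = 0.8572
F_eff = 202 * 0.8572
F_eff = 173.1478


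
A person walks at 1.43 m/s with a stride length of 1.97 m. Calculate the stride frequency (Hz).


f = v / stride_length
f = 1.43 / 1.97
f = 0.7259


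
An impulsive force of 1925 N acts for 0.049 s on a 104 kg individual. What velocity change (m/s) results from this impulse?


J = F * dt = 1925 * 0.049 = 94.3250 N*s
delta_v = J / m
delta_v = 94.3250 / 104
delta_v = 0.9070


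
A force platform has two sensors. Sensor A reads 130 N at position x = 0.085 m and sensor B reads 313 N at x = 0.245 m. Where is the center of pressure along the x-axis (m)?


COP_x = (F1*x1 + F2*x2) / (F1 + F2)
COP_x = (130*0.085 + 313*0.245) / (130 + 313)
Numerator = 87.7350
Denominator = 443
COP_x = 0.1980


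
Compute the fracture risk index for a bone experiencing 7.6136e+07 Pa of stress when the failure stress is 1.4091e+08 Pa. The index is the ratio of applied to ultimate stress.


FRI = applied / ultimate
FRI = 7.6136e+07 / 1.4091e+08
FRI = 0.5403


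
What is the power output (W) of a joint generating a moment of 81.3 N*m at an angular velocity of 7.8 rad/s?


P = M * omega
P = 81.3 * 7.8
P = 634.1400


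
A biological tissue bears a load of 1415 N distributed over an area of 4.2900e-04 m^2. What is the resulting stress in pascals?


stress = F / A
stress = 1415 / 4.2900e-04
stress = 3.2984e+06


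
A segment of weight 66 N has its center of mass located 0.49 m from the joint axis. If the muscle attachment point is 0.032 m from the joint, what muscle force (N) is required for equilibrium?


F_muscle = W * d_load / d_muscle
F_muscle = 66 * 0.49 / 0.032
Numerator = 32.3400
F_muscle = 1010.6250


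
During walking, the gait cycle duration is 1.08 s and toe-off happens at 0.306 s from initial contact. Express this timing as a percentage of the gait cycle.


pct = (event_time / cycle_time) * 100
pct = (0.306 / 1.08) * 100
ratio = 0.2833
pct = 28.3333


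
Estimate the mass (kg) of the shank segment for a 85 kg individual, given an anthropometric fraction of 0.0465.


m_segment = body_mass * fraction
m_segment = 85 * 0.0465
m_segment = 3.9525


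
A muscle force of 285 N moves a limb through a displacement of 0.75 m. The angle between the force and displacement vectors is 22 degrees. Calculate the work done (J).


W = F * d * cos(theta)
theta = 22 deg = 0.3840 rad
cos(theta) = 0.9272
W = 285 * 0.75 * 0.9272
W = 198.1855


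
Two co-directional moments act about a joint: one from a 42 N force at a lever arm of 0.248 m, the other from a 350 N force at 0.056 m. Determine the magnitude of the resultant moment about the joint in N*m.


M = F1 * d1 + F2 * d2
M = 42 * 0.248 + 350 * 0.056
M = 10.4160 + 19.6000
M = 30.0160


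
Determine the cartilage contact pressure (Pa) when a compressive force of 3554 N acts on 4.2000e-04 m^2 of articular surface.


P = F / A
P = 3554 / 4.2000e-04
P = 8.4619e+06


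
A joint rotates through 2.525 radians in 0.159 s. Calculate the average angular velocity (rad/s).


omega = delta_theta / delta_t
omega = 2.525 / 0.159
omega = 15.8805


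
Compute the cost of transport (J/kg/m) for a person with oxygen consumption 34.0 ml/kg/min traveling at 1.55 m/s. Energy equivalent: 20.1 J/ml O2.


Power per kg = VO2 * 20.1 / 60
Power per kg = 34.0 * 20.1 / 60 = 11.3900 W/kg
Cost = power_per_kg / speed
Cost = 11.3900 / 1.55
Cost = 7.3484


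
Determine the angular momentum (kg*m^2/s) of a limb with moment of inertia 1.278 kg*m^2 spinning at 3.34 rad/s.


L = I * omega
L = 1.278 * 3.34
L = 4.2685


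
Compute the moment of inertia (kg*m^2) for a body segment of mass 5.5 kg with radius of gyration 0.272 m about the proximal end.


I = m * k^2
I = 5.5 * 0.272^2
k^2 = 0.0740
I = 0.4069


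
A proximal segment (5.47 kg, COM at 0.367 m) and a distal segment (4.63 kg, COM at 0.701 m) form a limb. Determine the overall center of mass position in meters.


COM = (m1*x1 + m2*x2) / (m1 + m2)
COM = (5.47*0.367 + 4.63*0.701) / (5.47 + 4.63)
Numerator = 5.2531
Denominator = 10.1000
COM = 0.5201


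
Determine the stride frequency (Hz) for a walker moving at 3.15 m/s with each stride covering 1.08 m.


f = v / stride_length
f = 3.15 / 1.08
f = 2.9167


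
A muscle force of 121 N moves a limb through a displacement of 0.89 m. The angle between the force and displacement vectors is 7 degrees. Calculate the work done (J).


W = F * d * cos(theta)
theta = 7 deg = 0.1222 rad
cos(theta) = 0.9925
W = 121 * 0.89 * 0.9925
W = 106.8873


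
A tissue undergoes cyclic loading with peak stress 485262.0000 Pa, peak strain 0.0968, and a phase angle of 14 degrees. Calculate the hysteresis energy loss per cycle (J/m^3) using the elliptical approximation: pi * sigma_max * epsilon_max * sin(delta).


E_loss = pi * sigma_max * epsilon_max * sin(delta)
delta = 14 deg = 0.2443 rad
sin(delta) = 0.2419
E_loss = pi * 485262.0000 * 0.0968 * 0.2419
E_loss = 35700.6966


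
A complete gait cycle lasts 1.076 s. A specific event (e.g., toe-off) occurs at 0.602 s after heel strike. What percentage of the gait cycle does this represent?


pct = (event_time / cycle_time) * 100
pct = (0.602 / 1.076) * 100
ratio = 0.5595
pct = 55.9480


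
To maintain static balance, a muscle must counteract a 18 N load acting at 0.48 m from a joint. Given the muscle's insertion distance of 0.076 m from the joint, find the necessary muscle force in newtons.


F_muscle = W * d_load / d_muscle
F_muscle = 18 * 0.48 / 0.076
Numerator = 8.6400
F_muscle = 113.6842


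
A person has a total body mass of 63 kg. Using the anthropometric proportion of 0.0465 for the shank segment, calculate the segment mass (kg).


m_segment = body_mass * fraction
m_segment = 63 * 0.0465
m_segment = 2.9295


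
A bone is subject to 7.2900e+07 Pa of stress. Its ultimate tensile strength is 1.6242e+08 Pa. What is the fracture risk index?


FRI = applied / ultimate
FRI = 7.2900e+07 / 1.6242e+08
FRI = 0.4488


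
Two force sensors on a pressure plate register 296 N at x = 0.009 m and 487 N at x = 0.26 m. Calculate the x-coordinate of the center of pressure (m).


COP_x = (F1*x1 + F2*x2) / (F1 + F2)
COP_x = (296*0.009 + 487*0.26) / (296 + 487)
Numerator = 129.2840
Denominator = 783
COP_x = 0.1651


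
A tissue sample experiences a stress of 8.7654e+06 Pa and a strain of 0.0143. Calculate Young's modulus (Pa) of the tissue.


E = stress / strain
E = 8.7654e+06 / 0.0143
E = 6.1297e+08


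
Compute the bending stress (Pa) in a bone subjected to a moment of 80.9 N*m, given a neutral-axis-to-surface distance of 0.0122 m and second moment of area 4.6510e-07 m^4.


sigma = M * c / I
sigma = 80.9 * 0.0122 / 4.6510e-07
M * c = 0.9870
sigma = 2.1221e+06


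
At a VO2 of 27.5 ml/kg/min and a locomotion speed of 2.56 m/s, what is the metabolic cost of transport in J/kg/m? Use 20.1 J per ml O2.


Power per kg = VO2 * 20.1 / 60
Power per kg = 27.5 * 20.1 / 60 = 9.2125 W/kg
Cost = power_per_kg / speed
Cost = 9.2125 / 2.56
Cost = 3.5986


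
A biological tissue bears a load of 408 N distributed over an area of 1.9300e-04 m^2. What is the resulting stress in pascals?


stress = F / A
stress = 408 / 1.9300e-04
stress = 2.1140e+06


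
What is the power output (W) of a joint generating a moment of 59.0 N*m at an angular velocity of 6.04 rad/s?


P = M * omega
P = 59.0 * 6.04
P = 356.3600


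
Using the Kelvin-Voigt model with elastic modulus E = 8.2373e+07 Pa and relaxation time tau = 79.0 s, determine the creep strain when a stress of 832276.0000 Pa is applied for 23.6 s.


epsilon(t) = (sigma/E) * (1 - exp(-t/tau))
sigma/E = 832276.0000 / 8.2373e+07 = 0.0101
exp(-t/tau) = exp(-23.6 / 79.0) = 0.7418
epsilon = 0.0101 * (1 - 0.7418)
epsilon = 0.0026


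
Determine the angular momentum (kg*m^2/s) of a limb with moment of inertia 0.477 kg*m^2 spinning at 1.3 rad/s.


L = I * omega
L = 0.477 * 1.3
L = 0.6201


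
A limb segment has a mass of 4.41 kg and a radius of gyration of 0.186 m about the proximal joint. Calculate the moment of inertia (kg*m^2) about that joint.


I = m * k^2
I = 4.41 * 0.186^2
k^2 = 0.0346
I = 0.1526


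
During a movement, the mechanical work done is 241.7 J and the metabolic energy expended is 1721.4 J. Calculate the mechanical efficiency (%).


eta = (W_mech / E_meta) * 100
eta = (241.7 / 1721.4) * 100
ratio = 0.1404
eta = 14.0409


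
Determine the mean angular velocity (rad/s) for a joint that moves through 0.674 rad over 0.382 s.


omega = delta_theta / delta_t
omega = 0.674 / 0.382
omega = 1.7644


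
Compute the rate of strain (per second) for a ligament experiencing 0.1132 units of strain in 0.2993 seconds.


strain_rate = delta_strain / delta_t
strain_rate = 0.1132 / 0.2993
strain_rate = 0.3782


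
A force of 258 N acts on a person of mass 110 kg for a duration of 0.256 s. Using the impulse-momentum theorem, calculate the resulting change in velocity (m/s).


J = F * dt = 258 * 0.256 = 66.0480 N*s
delta_v = J / m
delta_v = 66.0480 / 110
delta_v = 0.6004


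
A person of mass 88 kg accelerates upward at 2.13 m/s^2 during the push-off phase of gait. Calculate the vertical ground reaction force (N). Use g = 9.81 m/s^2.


GRF = m * (g + a)
GRF = 88 * (9.81 + 2.13)
GRF = 88 * 11.9400
GRF = 1050.7200


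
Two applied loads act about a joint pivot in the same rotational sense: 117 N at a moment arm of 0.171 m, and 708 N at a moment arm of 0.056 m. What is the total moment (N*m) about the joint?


M = F1 * d1 + F2 * d2
M = 117 * 0.171 + 708 * 0.056
M = 20.0070 + 39.6480
M = 59.6550


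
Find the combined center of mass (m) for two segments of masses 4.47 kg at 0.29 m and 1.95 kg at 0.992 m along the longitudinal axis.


COM = (m1*x1 + m2*x2) / (m1 + m2)
COM = (4.47*0.29 + 1.95*0.992) / (4.47 + 1.95)
Numerator = 3.2307
Denominator = 6.4200
COM = 0.5032


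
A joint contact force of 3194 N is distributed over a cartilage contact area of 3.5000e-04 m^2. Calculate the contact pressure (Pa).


P = F / A
P = 3194 / 3.5000e-04
P = 9.1257e+06


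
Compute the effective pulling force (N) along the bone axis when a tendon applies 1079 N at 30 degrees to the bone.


F_eff = F_tendon * cos(theta)
theta = 30 deg = 0.5236 rad
cos(theta) = 0.8660
F_eff = 1079 * 0.8660
F_eff = 934.4414


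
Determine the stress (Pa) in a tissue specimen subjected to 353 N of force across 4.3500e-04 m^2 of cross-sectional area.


stress = F / A
stress = 353 / 4.3500e-04
stress = 811494.2529


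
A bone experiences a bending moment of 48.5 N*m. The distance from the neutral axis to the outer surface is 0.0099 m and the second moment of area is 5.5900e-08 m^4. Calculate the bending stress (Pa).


sigma = M * c / I
sigma = 48.5 * 0.0099 / 5.5900e-08
M * c = 0.4802
sigma = 8.5894e+06


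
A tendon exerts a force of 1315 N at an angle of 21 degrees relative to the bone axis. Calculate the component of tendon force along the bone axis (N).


F_eff = F_tendon * cos(theta)
theta = 21 deg = 0.3665 rad
cos(theta) = 0.9336
F_eff = 1315 * 0.9336
F_eff = 1227.6583


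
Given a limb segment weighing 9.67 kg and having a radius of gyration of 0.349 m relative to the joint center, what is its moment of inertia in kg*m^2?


I = m * k^2
I = 9.67 * 0.349^2
k^2 = 0.1218
I = 1.1778
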